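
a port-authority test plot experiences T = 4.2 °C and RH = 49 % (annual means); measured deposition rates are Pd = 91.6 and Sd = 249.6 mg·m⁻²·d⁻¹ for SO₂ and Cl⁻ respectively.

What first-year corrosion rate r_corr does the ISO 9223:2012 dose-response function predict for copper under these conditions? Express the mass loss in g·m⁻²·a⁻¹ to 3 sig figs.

r_corr = 4.26 g·m⁻²·a⁻¹

copper: f(T) = +0.126·(T−10) [T≤10 °C] = -0.7308
  SO₂ term: 0.0053·91.6^0.26·exp(0.059·49-0.7308) = 0.1488
  Sd branch = 0.01025·Sd^0.27·e^(0.036·RH+0.049·T) = 0.3262 μm/a
  sum: 0.1488 + 0.3262 → r_corr = 0.475 μm/a
Convert to mass loss: 0.475 μm/a × 8.96 g/cm³ = 4.256 g·m⁻²·a⁻¹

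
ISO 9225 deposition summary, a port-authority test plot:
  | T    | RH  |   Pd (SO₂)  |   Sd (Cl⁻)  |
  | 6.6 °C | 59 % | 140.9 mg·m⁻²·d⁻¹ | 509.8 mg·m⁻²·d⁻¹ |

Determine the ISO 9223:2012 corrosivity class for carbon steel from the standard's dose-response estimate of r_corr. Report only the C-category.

carbon steel: temperature factor f = +0.150·(-3.4) = -0.5100
  sulphur-dioxide contribution → 45.33 μm/a
  chloride contribution → 44.4 μm/a
  total first-year rate 89.73 μm/a
89.7 μm/a falls in (80, 200] for carbon steel → category C5

C5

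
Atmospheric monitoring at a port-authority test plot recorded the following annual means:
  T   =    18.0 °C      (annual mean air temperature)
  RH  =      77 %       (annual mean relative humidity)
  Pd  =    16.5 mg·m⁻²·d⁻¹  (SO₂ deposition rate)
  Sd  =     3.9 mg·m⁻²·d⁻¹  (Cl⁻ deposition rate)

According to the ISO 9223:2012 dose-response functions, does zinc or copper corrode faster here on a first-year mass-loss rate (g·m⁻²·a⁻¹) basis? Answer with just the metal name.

zinc: T>10 °C ⇒ hinge -0.071·(18.0−10) = -0.5680
  sulphur-dioxide contribution → 0.8667 μm/a
  chloride contribution → 0.325 μm/a
  ⇒ r_corr(zinc) = 1.192 μm/a
  mass loss = 1.192 μm/a × 7.14 g/cm³ = 8.509 g·m⁻²·a⁻¹
copper: f(T) = -0.080·(T−10) [T>10 °C] = -0.6400
  sulphur-dioxide contribution → 0.5443 μm/a
  chloride contribution → 0.5718 μm/a
  ⇒ r_corr(copper) = 1.116 μm/a
  mass loss = 1.116 μm/a × 8.96 g/cm³ = 10 g·m⁻²·a⁻¹
Ordering by g·m⁻²·a⁻¹: copper (10) > zinc (8.51)

copper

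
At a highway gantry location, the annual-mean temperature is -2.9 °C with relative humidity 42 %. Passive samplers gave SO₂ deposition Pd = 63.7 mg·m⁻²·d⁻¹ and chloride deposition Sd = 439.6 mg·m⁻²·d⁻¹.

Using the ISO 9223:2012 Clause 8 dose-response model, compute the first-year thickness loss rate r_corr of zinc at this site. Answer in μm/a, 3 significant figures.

zinc: temperature factor f = +0.038·(-12.9) = -0.4902
  Pd branch = 0.0129·Pd^0.44·e^(0.046·RH+f) = 0.3393 μm/a
  Cl⁻ term: 0.0175·439.6^0.57·exp(0.008·42+0.085·-2.9) = 0.6144
  sum: 0.3393 + 0.6144 → r_corr = 0.9537 μm/a

r_corr = 0.954 μm/a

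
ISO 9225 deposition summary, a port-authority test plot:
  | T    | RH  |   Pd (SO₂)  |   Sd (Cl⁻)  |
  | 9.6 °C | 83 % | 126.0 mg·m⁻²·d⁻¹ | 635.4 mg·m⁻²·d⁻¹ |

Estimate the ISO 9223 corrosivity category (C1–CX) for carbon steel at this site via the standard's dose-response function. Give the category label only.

carbon steel: T≤10 °C ⇒ hinge +0.150·(9.6−10) = -0.0600
  Pd branch = 1.77·Pd^0.52·e^(0.02·RH+f) = 108.4 μm/a
  Sd branch = 0.102·Sd^0.62·e^(0.033·RH+0.04·T) = 126.7 μm/a
  sum: 108.4 + 126.7 → r_corr = 235.1 μm/a
Category bounds: 200…700 μm/a bracket r_corr ⇒ CX

CX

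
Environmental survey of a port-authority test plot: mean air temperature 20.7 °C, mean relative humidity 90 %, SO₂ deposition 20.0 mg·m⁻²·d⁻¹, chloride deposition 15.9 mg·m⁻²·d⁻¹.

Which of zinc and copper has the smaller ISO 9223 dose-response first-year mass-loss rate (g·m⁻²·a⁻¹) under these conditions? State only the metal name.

zinc: f(T) = -0.071·(T−10) [T>10 °C] = -0.7597
  sulphur-dioxide contribution → 1.416 μm/a
  chloride contribution → 1.011 μm/a
  ⇒ r_corr(zinc) = 2.427 μm/a
  mass loss = 2.427 μm/a × 7.14 g/cm³ = 17.33 g·m⁻²·a⁻¹
copper: temperature factor f = -0.080·(10.7) = -0.8560
  sulphur-dioxide contribution → 0.9929 μm/a
  chloride contribution → 1.523 μm/a
  ⇒ r_corr(copper) = 2.516 μm/a
  mass loss = 2.516 μm/a × 8.96 g/cm³ = 22.54 g·m⁻²·a⁻¹
Ordering by g·m⁻²·a⁻¹: copper (22.5) > zinc (17.3)

zinc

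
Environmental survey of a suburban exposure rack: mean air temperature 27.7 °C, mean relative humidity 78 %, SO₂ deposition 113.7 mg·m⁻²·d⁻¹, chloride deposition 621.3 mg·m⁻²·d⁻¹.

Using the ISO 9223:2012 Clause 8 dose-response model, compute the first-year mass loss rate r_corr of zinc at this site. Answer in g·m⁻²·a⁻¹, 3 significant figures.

zinc: temperature factor f = -0.071·(17.7) = -1.2567
  sulphur-dioxide contribution → 1.066 μm/a
  chloride contribution → 13.45 μm/a
  ⇒ r_corr(zinc) = 14.52 μm/a
Convert to mass loss: 14.52 μm/a × 7.14 g/cm³ = 103.7 g·m⁻²·a⁻¹

r_corr = 104 g·m⁻²·a⁻¹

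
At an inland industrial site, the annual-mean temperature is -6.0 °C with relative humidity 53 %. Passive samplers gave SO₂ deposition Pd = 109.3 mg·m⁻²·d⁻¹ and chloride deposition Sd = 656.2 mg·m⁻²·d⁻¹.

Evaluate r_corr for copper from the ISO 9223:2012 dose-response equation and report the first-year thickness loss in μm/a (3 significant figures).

copper: temperature factor f = +0.126·(-16.0) = -2.0160
  Pd branch = 0.0053·Pd^0.26·e^(0.059·RH+f) = 0.05455 μm/a
  Sd branch = 0.01025·Sd^0.27·e^(0.036·RH+0.049·T) = 0.2967 μm/a
  sum: 0.05455 + 0.2967 → r_corr = 0.3512 μm/a

r_corr = 0.351 μm/a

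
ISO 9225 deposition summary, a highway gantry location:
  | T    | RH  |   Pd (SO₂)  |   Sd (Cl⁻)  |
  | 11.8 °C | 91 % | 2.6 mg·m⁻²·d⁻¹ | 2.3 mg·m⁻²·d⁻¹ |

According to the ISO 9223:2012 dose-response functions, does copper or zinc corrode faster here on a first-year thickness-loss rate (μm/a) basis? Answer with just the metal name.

copper

copper: T>10 °C ⇒ hinge -0.080·(11.8−10) = -0.1440
  Pd branch = 0.0053·Pd^0.26·e^(0.059·RH+f) = 1.263 μm/a
  Sd branch = 0.01025·Sd^0.27·e^(0.036·RH+0.049·T) = 0.6057 μm/a
  sum: 1.263 + 0.6057 → r_corr = 1.869 μm/a
zinc: f(T) = -0.071·(T−10) [T>10 °C] = -0.1278
  Pd branch = 0.0129·Pd^0.44·e^(0.046·RH+f) = 1.137 μm/a
  Sd branch = 0.0175·Sd^0.57·e^(0.008·RH+0.085·T) = 0.1588 μm/a
  r_corr = 1.137 + 0.1588 = 1.296 μm/a
Ordering by μm/a: copper (1.87) > zinc (1.3)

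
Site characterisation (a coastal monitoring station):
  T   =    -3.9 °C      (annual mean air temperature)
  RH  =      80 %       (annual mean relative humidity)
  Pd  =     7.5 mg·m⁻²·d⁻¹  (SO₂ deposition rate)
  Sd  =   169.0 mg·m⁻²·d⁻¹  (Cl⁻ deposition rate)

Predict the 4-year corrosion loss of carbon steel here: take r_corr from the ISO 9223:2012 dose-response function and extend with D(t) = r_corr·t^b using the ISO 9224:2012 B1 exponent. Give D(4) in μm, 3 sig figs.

D(4) = 67.2 μm

carbon steel: temperature factor f = +0.150·(-13.9) = -2.0850
  Pd branch = 1.77·Pd^0.52·e^(0.02·RH+f) = 3.107 μm/a
  Sd branch = 0.102·Sd^0.62·e^(0.033·RH+0.04·T) = 29.42 μm/a
  sum: 3.107 + 29.42 → r_corr = 32.53 μm/a
ISO 9224: D(t) = r_corr · t^b with b = 0.523 (carbon steel, B1)
  D(4) = 32.53 × 4^0.523 = 32.53 × 2.065 = 67.17 μm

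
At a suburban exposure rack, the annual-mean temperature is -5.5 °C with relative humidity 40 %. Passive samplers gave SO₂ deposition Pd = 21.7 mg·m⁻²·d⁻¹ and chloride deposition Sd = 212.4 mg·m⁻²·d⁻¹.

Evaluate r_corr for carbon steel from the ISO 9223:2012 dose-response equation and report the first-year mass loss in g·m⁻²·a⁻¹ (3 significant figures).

carbon steel: T≤10 °C ⇒ hinge +0.150·(-5.5−10) = -2.3250
  Pd branch = 1.77·Pd^0.52·e^(0.02·RH+f) = 1.908 μm/a
  Sd branch = 0.102·Sd^0.62·e^(0.033·RH+0.04·T) = 8.495 μm/a
  sum: 1.908 + 8.495 → r_corr = 10.4 μm/a
Convert to mass loss: 10.4 μm/a × 7.85 g/cm³ = 81.66 g·m⁻²·a⁻¹

r_corr = 81.7 g·m⁻²·a⁻¹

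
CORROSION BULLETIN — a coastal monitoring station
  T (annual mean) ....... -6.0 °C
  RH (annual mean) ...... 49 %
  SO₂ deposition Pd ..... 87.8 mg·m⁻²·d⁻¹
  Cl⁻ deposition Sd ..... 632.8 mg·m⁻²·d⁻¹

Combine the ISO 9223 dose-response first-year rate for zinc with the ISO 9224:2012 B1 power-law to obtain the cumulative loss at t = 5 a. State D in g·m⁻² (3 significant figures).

zinc: T≤10 °C ⇒ hinge +0.038·(-6.0−10) = -0.6080
  sulphur-dioxide contribution → 0.4793 μm/a
  chloride contribution → 0.6145 μm/a
  total first-year rate 1.094 μm/a
Long-term exponent b (ISO 9224 Table 2, B1) = 0.813
  D(5) = 1.094 × 5^0.813 = 1.094 × 3.701 = 4.047 μm
  Mass loss = 4.047 μm × 7.14 g/cm³ = 28.9 g·m⁻²

D(5) = 28.9 g·m⁻²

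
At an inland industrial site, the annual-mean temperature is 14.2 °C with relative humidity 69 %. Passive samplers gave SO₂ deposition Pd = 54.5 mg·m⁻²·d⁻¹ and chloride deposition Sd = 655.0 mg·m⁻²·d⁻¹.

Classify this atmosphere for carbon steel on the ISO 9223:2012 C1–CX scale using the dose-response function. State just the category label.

carbon steel: T>10 °C ⇒ hinge -0.054·(14.2−10) = -0.2268
  Pd branch = 1.77·Pd^0.52·e^(0.02·RH+f) = 44.85 μm/a
  Cl⁻ term: 0.102·655.0^0.62·exp(0.033·69+0.04·14.2) = 97.78
  r_corr = 44.85 + 97.78 = 142.6 μm/a
143 μm/a falls in (80, 200] for carbon steel → category C5

C5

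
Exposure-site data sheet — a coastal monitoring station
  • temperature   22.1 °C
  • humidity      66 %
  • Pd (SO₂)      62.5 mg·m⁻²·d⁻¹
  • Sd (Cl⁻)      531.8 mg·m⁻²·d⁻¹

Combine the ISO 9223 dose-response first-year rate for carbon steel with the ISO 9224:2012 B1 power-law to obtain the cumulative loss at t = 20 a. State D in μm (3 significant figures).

D(20) = 653 μm

carbon steel: f(T) = -0.054·(T−10) [T>10 °C] = -0.6534
  SO₂ term: 1.77·62.5^0.52·exp(0.02·66-0.6534) = 29.6
  Cl⁻ term: 0.102·531.8^0.62·exp(0.033·66+0.04·22.1) = 106.8
  r_corr = 29.6 + 106.8 = 136.4 μm/a
Power-law: D(20) = r_corr · 20^0.523
  D(20) = 136.4 × 20^0.523 = 136.4 × 4.791 = 653.3 μm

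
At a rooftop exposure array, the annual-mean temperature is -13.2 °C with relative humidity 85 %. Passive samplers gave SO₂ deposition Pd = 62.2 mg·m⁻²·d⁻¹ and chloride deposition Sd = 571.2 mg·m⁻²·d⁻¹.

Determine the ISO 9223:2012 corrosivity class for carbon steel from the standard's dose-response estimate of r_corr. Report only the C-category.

C4

carbon steel: temperature factor f = +0.150·(-23.2) = -3.4800
  sulphur-dioxide contribution → 2.557 μm/a
  chloride contribution → 50.9 μm/a
  total first-year rate 53.45 μm/a
53.5 μm/a falls in (50, 80] for carbon steel → category C4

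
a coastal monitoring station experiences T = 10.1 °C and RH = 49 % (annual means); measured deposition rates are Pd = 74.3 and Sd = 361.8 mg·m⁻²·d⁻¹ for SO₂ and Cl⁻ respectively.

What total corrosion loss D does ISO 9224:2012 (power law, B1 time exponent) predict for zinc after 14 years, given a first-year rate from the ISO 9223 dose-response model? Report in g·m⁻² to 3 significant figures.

D(14) = 157 g·m⁻²

zinc: f(T) = -0.071·(T−10) [T>10 °C] = -0.0071
  Pd branch = 0.0129·Pd^0.44·e^(0.046·RH+f) = 0.8122 μm/a
  Sd branch = 0.0175·Sd^0.57·e^(0.008·RH+0.085·T) = 1.756 μm/a
  sum: 0.8122 + 1.756 → r_corr = 2.568 μm/a
Long-term exponent b (ISO 9224 Table 2, B1) = 0.813
  D(14) = 2.568 × 14^0.813 = 2.568 × 8.547 = 21.95 μm
  Mass loss = 21.95 μm × 7.14 g/cm³ = 156.7 g·m⁻²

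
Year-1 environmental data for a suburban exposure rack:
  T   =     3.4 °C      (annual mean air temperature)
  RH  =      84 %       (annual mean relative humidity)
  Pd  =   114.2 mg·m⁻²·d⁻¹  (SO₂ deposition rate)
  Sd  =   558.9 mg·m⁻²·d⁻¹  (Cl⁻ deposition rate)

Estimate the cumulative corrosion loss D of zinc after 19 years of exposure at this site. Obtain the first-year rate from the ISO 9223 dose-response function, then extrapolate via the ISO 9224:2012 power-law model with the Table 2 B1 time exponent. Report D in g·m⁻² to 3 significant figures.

zinc: temperature factor f = +0.038·(-6.6) = -0.2508
  SO₂ term: 0.0129·114.2^0.44·exp(0.046·84-0.2508) = 3.847
  Sd branch = 0.0175·Sd^0.57·e^(0.008·RH+0.085·T) = 1.684 μm/a
  r_corr = 3.847 + 1.684 = 5.531 μm/a
Power-law: D(19) = r_corr · 19^0.813
  D(19) = 5.531 × 19^0.813 = 5.531 × 10.96 = 60.6 μm
  Mass loss = 60.6 μm × 7.14 g/cm³ = 432.7 g·m⁻²

D(19) = 433 g·m⁻²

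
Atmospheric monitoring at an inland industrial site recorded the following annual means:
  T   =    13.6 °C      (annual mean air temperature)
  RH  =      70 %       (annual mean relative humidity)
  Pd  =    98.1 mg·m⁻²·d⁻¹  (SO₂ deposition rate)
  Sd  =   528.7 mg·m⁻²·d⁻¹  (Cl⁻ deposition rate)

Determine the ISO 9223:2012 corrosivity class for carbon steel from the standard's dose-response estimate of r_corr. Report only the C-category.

carbon steel: temperature factor f = -0.054·(3.6) = -0.1944
  Pd branch = 1.77·Pd^0.52·e^(0.02·RH+f) = 64.15 μm/a
  Sd branch = 0.102·Sd^0.62·e^(0.033·RH+0.04·T) = 86.39 μm/a
  r_corr = 64.15 + 86.39 = 150.5 μm/a
151 μm/a falls in (80, 200] for carbon steel → category C5

C5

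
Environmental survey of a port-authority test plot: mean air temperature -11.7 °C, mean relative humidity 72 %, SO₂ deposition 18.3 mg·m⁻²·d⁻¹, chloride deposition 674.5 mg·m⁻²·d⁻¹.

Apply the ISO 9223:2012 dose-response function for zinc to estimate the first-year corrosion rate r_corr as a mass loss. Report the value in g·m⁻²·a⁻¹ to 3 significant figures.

zinc: temperature factor f = +0.038·(-21.7) = -0.8246
  SO₂ term: 0.0129·18.3^0.44·exp(0.046·72-0.8246) = 0.5576
  Cl⁻ term: 0.0175·674.5^0.57·exp(0.008·72+0.085·-11.7) = 0.4719
  r_corr = 0.5576 + 0.4719 = 1.029 μm/a
Convert to mass loss: 1.029 μm/a × 7.14 g/cm³ = 7.35 g·m⁻²·a⁻¹

r_corr = 7.35 g·m⁻²·a⁻¹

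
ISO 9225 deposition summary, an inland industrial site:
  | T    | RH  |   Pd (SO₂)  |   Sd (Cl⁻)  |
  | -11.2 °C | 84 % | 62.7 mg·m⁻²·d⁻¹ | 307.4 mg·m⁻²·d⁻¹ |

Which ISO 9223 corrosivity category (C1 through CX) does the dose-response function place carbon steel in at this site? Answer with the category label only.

carbon steel: T≤10 °C ⇒ hinge +0.150·(-11.2−10) = -3.1800
  Pd branch = 1.77·Pd^0.52·e^(0.02·RH+f) = 3.397 μm/a
  Cl⁻ term: 0.102·307.4^0.62·exp(0.033·84+0.04·-11.2) = 36.33
  r_corr = 3.397 + 36.33 = 39.73 μm/a
ISO 9223 Table 2 (carbon steel): 25 < 39.7 ≤ 50 μm/a ⇒ C3

C3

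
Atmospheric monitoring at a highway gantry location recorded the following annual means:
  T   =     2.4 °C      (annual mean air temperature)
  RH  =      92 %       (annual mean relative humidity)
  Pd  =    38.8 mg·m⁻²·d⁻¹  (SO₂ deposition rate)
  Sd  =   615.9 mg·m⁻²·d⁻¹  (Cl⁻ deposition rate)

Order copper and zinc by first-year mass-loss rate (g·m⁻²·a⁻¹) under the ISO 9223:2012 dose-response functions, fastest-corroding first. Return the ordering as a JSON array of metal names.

["zinc", "copper"]

copper: temperature factor f = +0.126·(-7.6) = -0.9576
  sulphur-dioxide contribution → 1.199 μm/a
  chloride contribution → 1.792 μm/a
  total first-year rate 2.991 μm/a
  mass loss = 2.991 μm/a × 8.96 g/cm³ = 26.8 g·m⁻²·a⁻¹
zinc: T≤10 °C ⇒ hinge +0.038·(2.4−10) = -0.2888
  sulphur-dioxide contribution → 3.328 μm/a
  chloride contribution → 1.743 μm/a
  total first-year rate 5.071 μm/a
  mass loss = 5.071 μm/a × 7.14 g/cm³ = 36.21 g·m⁻²·a⁻¹
Ordering by g·m⁻²·a⁻¹: zinc (36.2) > copper (26.8)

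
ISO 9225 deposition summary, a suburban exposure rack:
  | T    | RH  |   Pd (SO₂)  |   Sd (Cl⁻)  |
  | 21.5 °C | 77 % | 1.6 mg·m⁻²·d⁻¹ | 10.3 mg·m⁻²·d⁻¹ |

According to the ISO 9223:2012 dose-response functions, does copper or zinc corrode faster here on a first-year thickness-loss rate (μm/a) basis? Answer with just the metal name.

copper

copper: temperature factor f = -0.080·(11.5) = -0.9200
  sulphur-dioxide contribution → 0.2243 μm/a
  chloride contribution → 0.8822 μm/a
  ⇒ r_corr(copper) = 1.107 μm/a
zinc: T>10 °C ⇒ hinge -0.071·(21.5−10) = -0.8165
  sulphur-dioxide contribution → 0.2421 μm/a
  chloride contribution → 0.7613 μm/a
  ⇒ r_corr(zinc) = 1.003 μm/a
Ordering by μm/a: copper (1.11) > zinc (1)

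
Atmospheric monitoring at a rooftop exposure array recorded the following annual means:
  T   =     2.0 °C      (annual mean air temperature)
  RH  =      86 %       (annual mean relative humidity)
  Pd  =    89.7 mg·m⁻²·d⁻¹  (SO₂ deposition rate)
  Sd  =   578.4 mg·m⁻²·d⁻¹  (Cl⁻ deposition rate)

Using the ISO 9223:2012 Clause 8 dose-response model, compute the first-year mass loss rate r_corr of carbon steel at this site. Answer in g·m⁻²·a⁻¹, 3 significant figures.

r_corr = 1.01e+03 g·m⁻²·a⁻¹

carbon steel: temperature factor f = +0.150·(-8.0) = -1.2000
  SO₂ term: 1.77·89.7^0.52·exp(0.02·86-1.2000) = 30.85
  Sd branch = 0.102·Sd^0.62·e^(0.033·RH+0.04·T) = 97.38 μm/a
  r_corr = 30.85 + 97.38 = 128.2 μm/a
Convert to mass loss: 128.2 μm/a × 7.85 g/cm³ = 1007 g·m⁻²·a⁻¹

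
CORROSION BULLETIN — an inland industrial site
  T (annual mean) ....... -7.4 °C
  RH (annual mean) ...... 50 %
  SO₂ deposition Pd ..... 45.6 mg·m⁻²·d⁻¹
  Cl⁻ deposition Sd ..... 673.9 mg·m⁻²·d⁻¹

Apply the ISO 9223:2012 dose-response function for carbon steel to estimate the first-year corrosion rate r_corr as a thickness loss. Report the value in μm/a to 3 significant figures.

r_corr = 25.0 μm/a

carbon steel: T≤10 °C ⇒ hinge +0.150·(-7.4−10) = -2.6100
  Pd branch = 1.77·Pd^0.52·e^(0.02·RH+f) = 2.579 μm/a
  Cl⁻ term: 0.102·673.9^0.62·exp(0.033·50+0.04·-7.4) = 22.41
  r_corr = 2.579 + 22.41 = 24.98 μm/a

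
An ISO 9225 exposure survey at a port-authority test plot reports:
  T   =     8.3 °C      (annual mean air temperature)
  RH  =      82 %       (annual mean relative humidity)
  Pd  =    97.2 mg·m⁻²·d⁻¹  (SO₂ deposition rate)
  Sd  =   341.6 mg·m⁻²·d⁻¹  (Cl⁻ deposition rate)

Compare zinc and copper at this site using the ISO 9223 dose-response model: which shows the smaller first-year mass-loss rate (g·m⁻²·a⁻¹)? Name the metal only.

copper

zinc: f(T) = +0.038·(T−10) [T≤10 °C] = -0.0646
  SO₂ term: 0.0129·97.2^0.44·exp(0.046·82-0.0646) = 3.938
  Sd branch = 0.0175·Sd^0.57·e^(0.008·RH+0.085·T) = 1.899 μm/a
  r_corr = 3.938 + 1.899 = 5.837 μm/a
  mass loss = 5.837 μm/a × 7.14 g/cm³ = 41.67 g·m⁻²·a⁻¹
copper: temperature factor f = +0.126·(-1.7) = -0.2142
  Pd branch = 0.0053·Pd^0.26·e^(0.059·RH+f) = 1.775 μm/a
  Cl⁻ term: 0.01025·341.6^0.27·exp(0.036·82+0.049·8.3) = 1.424
  r_corr = 1.775 + 1.424 = 3.199 μm/a
  mass loss = 3.199 μm/a × 8.96 g/cm³ = 28.66 g·m⁻²·a⁻¹
Ordering by g·m⁻²·a⁻¹: zinc (41.7) > copper (28.7)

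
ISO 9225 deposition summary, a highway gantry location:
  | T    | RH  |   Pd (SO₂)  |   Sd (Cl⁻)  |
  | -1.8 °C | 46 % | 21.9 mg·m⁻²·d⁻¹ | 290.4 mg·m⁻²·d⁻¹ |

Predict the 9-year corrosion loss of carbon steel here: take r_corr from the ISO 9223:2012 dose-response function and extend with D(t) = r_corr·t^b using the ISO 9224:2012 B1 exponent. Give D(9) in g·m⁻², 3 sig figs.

D(9) = 454 g·m⁻²

carbon steel: T≤10 °C ⇒ hinge +0.150·(-1.8−10) = -1.7700
  sulphur-dioxide contribution → 3.766 μm/a
  chloride contribution → 14.58 μm/a
  ⇒ r_corr(carbon steel) = 18.34 μm/a
Long-term exponent b (ISO 9224 Table 2, B1) = 0.523
  D(9) = 18.34 × 9^0.523 = 18.34 × 3.156 = 57.88 μm
  Mass loss = 57.88 μm × 7.85 g/cm³ = 454.3 g·m⁻²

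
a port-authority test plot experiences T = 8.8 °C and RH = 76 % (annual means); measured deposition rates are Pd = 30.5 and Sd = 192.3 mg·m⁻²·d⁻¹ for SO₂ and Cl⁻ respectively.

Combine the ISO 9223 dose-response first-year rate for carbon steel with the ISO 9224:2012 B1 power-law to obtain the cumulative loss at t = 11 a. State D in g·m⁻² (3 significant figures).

carbon steel: temperature factor f = +0.150·(-1.2) = -0.1800
  SO₂ term: 1.77·30.5^0.52·exp(0.02·76-0.1800) = 39.97
  Sd branch = 0.102·Sd^0.62·e^(0.033·RH+0.04·T) = 46.42 μm/a
  sum: 39.97 + 46.42 → r_corr = 86.4 μm/a
Power-law: D(11) = r_corr · 11^0.523
  D(11) = 86.4 × 11^0.523 = 86.4 × 3.505 = 302.8 μm
  Mass loss = 302.8 μm × 7.85 g/cm³ = 2377 g·m⁻²

D(11) = 2.38e+03 g·m⁻²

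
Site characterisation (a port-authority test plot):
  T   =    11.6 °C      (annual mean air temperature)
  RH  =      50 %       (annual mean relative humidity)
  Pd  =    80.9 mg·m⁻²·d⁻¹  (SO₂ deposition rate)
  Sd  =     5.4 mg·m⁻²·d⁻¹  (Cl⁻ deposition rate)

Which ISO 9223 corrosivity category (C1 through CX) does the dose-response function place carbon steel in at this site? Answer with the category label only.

C3

carbon steel: temperature factor f = -0.054·(1.6) = -0.0864
  sulphur-dioxide contribution → 43.34 μm/a
  chloride contribution → 2.403 μm/a
  ⇒ r_corr(carbon steel) = 45.74 μm/a
45.7 μm/a falls in (25, 50] for carbon steel → category C3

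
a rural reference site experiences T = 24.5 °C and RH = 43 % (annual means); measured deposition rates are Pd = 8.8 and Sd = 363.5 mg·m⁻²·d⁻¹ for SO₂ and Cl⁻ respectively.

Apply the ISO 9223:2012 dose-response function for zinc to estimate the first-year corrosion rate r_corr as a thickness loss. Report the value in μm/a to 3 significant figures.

r_corr = 5.79 μm/a

zinc: f(T) = -0.071·(T−10) [T>10 °C] = -1.0295
  SO₂ term: 0.0129·8.8^0.44·exp(0.046·43-1.0295) = 0.08671
  Cl⁻ term: 0.0175·363.5^0.57·exp(0.008·43+0.085·24.5) = 5.706
  sum: 0.08671 + 5.706 → r_corr = 5.793 μm/a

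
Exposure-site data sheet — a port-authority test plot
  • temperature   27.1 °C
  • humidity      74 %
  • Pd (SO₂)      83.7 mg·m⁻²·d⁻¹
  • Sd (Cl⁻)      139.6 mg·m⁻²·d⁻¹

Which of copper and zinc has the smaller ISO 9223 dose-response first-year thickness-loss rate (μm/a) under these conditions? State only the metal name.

copper

copper: temperature factor f = -0.080·(17.1) = -1.3680
  Pd branch = 0.0053·Pd^0.26·e^(0.059·RH+f) = 0.3359 μm/a
  Sd branch = 0.01025·Sd^0.27·e^(0.036·RH+0.049·T) = 2.106 μm/a
  sum: 0.3359 + 2.106 → r_corr = 2.442 μm/a
zinc: f(T) = -0.071·(T−10) [T>10 °C] = -1.2141
  SO₂ term: 0.0129·83.7^0.44·exp(0.046·74-1.2141) = 0.8084
  Sd branch = 0.0175·Sd^0.57·e^(0.008·RH+0.085·T) = 5.286 μm/a
  sum: 0.8084 + 5.286 → r_corr = 6.094 μm/a
Ordering by μm/a: zinc (6.09) > copper (2.44)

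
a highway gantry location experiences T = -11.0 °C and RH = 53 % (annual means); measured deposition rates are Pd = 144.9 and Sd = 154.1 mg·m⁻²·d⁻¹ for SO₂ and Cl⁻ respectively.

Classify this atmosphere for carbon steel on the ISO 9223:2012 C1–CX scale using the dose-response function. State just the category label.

carbon steel: temperature factor f = +0.150·(-21.0) = -3.1500
  SO₂ term: 1.77·144.9^0.52·exp(0.02·53-3.1500) = 2.911
  Cl⁻ term: 0.102·154.1^0.62·exp(0.033·53+0.04·-11.0) = 8.581
  r_corr = 2.911 + 8.581 = 11.49 μm/a
Category bounds: 1.3…25 μm/a bracket r_corr ⇒ C2

C2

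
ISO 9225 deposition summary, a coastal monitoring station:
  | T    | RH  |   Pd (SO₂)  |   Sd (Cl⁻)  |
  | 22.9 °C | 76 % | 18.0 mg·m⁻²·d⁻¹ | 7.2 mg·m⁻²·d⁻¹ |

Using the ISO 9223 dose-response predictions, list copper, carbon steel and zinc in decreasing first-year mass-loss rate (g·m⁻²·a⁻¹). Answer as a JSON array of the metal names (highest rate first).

["carbon steel", "copper", "zinc"]

copper: T>10 °C ⇒ hinge -0.080·(22.9−10) = -1.0320
  sulphur-dioxide contribution → 0.3547 μm/a
  chloride contribution → 0.8275 μm/a
  total first-year rate 1.182 μm/a
  mass loss = 1.182 μm/a × 8.96 g/cm³ = 10.59 g·m⁻²·a⁻¹
carbon steel: T>10 °C ⇒ hinge -0.054·(22.9−10) = -0.6966
  sulphur-dioxide contribution → 18.13 μm/a
  chloride contribution → 10.65 μm/a
  total first-year rate 28.77 μm/a
  mass loss = 28.77 μm/a × 7.85 g/cm³ = 225.9 g·m⁻²·a⁻¹
zinc: temperature factor f = -0.071·(12.9) = -0.9159
  sulphur-dioxide contribution → 0.6073 μm/a
  chloride contribution → 0.6936 μm/a
  total first-year rate 1.301 μm/a
  mass loss = 1.301 μm/a × 7.14 g/cm³ = 9.289 g·m⁻²·a⁻¹
Ordering by g·m⁻²·a⁻¹: carbon steel (226) > copper (10.6) > zinc (9.29)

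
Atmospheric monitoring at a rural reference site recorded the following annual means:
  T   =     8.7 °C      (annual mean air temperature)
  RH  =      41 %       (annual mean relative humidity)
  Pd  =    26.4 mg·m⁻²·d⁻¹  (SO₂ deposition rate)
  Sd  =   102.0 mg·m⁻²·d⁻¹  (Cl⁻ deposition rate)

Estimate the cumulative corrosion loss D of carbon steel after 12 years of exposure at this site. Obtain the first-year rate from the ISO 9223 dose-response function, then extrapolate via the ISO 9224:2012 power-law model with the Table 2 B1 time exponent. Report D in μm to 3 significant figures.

carbon steel: f(T) = +0.150·(T−10) [T≤10 °C] = -0.1950
  sulphur-dioxide contribution → 18.14 μm/a
  chloride contribution → 9.833 μm/a
  ⇒ r_corr(carbon steel) = 27.97 μm/a
ISO 9224: D(t) = r_corr · t^b with b = 0.523 (carbon steel, B1)
  D(12) = 27.97 × 12^0.523 = 27.97 × 3.668 = 102.6 μm

D(12) = 103 μm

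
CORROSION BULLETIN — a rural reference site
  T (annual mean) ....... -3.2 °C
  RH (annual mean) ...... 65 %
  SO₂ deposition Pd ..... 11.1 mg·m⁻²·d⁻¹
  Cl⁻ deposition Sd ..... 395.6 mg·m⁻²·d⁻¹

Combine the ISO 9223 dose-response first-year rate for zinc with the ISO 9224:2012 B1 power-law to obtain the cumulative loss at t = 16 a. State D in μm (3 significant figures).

zinc: temperature factor f = +0.038·(-13.2) = -0.5016
  sulphur-dioxide contribution → 0.448 μm/a
  chloride contribution → 0.6779 μm/a
  ⇒ r_corr(zinc) = 1.126 μm/a
Power-law: D(16) = r_corr · 16^0.813
  D(16) = 1.126 × 16^0.813 = 1.126 × 9.527 = 10.73 μm

D(16) = 10.7 μm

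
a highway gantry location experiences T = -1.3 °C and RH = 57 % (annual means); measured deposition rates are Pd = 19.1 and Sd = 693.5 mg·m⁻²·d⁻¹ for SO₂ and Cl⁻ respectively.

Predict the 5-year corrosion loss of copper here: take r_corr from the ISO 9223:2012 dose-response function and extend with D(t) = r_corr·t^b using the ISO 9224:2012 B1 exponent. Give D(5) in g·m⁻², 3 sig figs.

copper: temperature factor f = +0.126·(-11.3) = -1.4238
  Pd branch = 0.0053·Pd^0.26·e^(0.059·RH+f) = 0.07935 μm/a
  Cl⁻ term: 0.01025·693.5^0.27·exp(0.036·57+0.049·-1.3) = 0.4378
  r_corr = 0.07935 + 0.4378 = 0.5172 μm/a
ISO 9224: D(t) = r_corr · t^b with b = 0.667 (copper, B1)
  D(5) = 0.5172 × 5^0.667 = 0.5172 × 2.926 = 1.513 μm
  Mass loss = 1.513 μm × 8.96 g/cm³ = 13.56 g·m⁻²

D(5) = 13.6 g·m⁻²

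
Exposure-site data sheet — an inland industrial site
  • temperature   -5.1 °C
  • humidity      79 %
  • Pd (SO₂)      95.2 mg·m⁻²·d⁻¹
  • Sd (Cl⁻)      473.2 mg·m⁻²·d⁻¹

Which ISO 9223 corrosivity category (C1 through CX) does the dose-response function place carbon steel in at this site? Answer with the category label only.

carbon steel: f(T) = +0.150·(T−10) [T≤10 °C] = -2.2650
  Pd branch = 1.77·Pd^0.52·e^(0.02·RH+f) = 9.536 μm/a
  Cl⁻ term: 0.102·473.2^0.62·exp(0.033·79+0.04·-5.1) = 51.37
  r_corr = 9.536 + 51.37 = 60.91 μm/a
Category bounds: 50…80 μm/a bracket r_corr ⇒ C4

C4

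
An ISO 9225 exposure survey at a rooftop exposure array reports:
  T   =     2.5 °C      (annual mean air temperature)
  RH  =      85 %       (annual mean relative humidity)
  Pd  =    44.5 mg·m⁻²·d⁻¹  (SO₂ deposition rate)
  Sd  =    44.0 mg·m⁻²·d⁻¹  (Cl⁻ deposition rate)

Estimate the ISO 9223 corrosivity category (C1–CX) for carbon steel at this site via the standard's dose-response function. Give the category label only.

carbon steel: f(T) = +0.150·(T−10) [T≤10 °C] = -1.1250
  SO₂ term: 1.77·44.5^0.52·exp(0.02·85-1.1250) = 22.64
  Cl⁻ term: 0.102·44.0^0.62·exp(0.033·85+0.04·2.5) = 19.46
  sum: 22.64 + 19.46 → r_corr = 42.1 μm/a
42.1 μm/a falls in (25, 50] for carbon steel → category C3

C3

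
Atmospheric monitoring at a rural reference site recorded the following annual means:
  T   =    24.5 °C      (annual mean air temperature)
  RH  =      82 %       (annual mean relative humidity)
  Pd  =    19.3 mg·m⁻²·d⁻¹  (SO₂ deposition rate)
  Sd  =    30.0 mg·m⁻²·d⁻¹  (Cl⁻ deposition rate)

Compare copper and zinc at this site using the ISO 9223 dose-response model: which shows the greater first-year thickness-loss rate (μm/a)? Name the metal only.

copper: temperature factor f = -0.080·(14.5) = -1.1600
  sulphur-dioxide contribution → 0.4527 μm/a
  chloride contribution → 1.633 μm/a
  ⇒ r_corr(copper) = 2.086 μm/a
zinc: temperature factor f = -0.071·(14.5) = -1.0295
  sulphur-dioxide contribution → 0.7367 μm/a
  chloride contribution → 1.881 μm/a
  total first-year rate 2.617 μm/a
Ordering by μm/a: zinc (2.62) > copper (2.09)

zinc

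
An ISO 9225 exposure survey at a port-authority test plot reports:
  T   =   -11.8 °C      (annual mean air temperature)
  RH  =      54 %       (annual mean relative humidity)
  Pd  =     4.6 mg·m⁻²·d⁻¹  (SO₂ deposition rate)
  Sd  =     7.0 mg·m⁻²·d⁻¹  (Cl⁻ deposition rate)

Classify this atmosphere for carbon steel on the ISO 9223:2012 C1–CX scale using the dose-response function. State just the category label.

carbon steel: f(T) = +0.150·(T−10) [T≤10 °C] = -3.2700
  SO₂ term: 1.77·4.6^0.52·exp(0.02·54-3.2700) = 0.438
  Sd branch = 0.102·Sd^0.62·e^(0.033·RH+0.04·T) = 1.263 μm/a
  r_corr = 0.438 + 1.263 = 1.701 μm/a
Category bounds: 1.3…25 μm/a bracket r_corr ⇒ C2

C2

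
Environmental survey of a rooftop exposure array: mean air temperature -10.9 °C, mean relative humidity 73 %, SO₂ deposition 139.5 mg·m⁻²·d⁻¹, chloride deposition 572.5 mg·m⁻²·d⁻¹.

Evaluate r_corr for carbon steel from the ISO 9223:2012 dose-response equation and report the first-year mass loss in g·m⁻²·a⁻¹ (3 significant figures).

carbon steel: temperature factor f = +0.150·(-20.9) = -3.1350
  SO₂ term: 1.77·139.5^0.52·exp(0.02·73-3.1350) = 4.322
  Cl⁻ term: 0.102·572.5^0.62·exp(0.033·73+0.04·-10.9) = 37.61
  sum: 4.322 + 37.61 → r_corr = 41.93 μm/a
Convert to mass loss: 41.93 μm/a × 7.85 g/cm³ = 329.2 g·m⁻²·a⁻¹

r_corr = 329 g·m⁻²·a⁻¹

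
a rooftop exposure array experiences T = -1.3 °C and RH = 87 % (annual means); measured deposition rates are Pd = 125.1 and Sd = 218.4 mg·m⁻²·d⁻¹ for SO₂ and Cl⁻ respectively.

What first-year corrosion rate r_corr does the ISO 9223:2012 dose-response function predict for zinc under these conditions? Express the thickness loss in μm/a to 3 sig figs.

r_corr = 4.52 μm/a

zinc: T≤10 °C ⇒ hinge +0.038·(-1.3−10) = -0.4294
  SO₂ term: 0.0129·125.1^0.44·exp(0.046·87-0.4294) = 3.845
  Cl⁻ term: 0.0175·218.4^0.57·exp(0.008·87+0.085·-1.3) = 0.6772
  r_corr = 3.845 + 0.6772 = 4.523 μm/a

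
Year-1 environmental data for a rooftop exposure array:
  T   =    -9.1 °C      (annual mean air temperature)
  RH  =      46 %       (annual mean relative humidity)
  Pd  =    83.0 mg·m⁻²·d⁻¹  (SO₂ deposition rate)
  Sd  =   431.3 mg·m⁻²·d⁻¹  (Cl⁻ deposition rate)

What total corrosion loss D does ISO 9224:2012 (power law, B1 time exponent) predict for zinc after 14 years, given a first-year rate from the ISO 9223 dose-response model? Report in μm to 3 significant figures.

D(14) = 6.26 μm

zinc: T≤10 °C ⇒ hinge +0.038·(-9.1−10) = -0.7258
  sulphur-dioxide contribution → 0.362 μm/a
  chloride contribution → 0.3705 μm/a
  ⇒ r_corr(zinc) = 0.7325 μm/a
Long-term exponent b (ISO 9224 Table 2, B1) = 0.813
  D(14) = 0.7325 × 14^0.813 = 0.7325 × 8.547 = 6.261 μm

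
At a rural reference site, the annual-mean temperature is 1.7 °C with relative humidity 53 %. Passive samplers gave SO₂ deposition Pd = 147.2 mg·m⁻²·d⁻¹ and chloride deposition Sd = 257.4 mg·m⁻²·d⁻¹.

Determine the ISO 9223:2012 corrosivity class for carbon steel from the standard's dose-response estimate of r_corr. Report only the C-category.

C3

carbon steel: f(T) = +0.150·(T−10) [T≤10 °C] = -1.2450
  Pd branch = 1.77·Pd^0.52·e^(0.02·RH+f) = 19.72 μm/a
  Cl⁻ term: 0.102·257.4^0.62·exp(0.033·53+0.04·1.7) = 19.6
  r_corr = 19.72 + 19.6 = 39.32 μm/a
39.3 μm/a falls in (25, 50] for carbon steel → category C3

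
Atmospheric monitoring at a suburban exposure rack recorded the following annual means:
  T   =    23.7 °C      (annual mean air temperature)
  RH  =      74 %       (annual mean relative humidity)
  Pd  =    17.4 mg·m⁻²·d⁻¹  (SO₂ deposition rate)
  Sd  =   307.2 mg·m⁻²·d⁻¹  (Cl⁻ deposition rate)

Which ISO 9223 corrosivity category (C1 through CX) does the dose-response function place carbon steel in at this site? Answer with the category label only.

C5

carbon steel: T>10 °C ⇒ hinge -0.054·(23.7−10) = -0.7398
  Pd branch = 1.77·Pd^0.52·e^(0.02·RH+f) = 16.39 μm/a
  Sd branch = 0.102·Sd^0.62·e^(0.033·RH+0.04·T) = 105.5 μm/a
  r_corr = 16.39 + 105.5 = 121.8 μm/a
ISO 9223 Table 2 (carbon steel): 80 < 122 ≤ 200 μm/a ⇒ C5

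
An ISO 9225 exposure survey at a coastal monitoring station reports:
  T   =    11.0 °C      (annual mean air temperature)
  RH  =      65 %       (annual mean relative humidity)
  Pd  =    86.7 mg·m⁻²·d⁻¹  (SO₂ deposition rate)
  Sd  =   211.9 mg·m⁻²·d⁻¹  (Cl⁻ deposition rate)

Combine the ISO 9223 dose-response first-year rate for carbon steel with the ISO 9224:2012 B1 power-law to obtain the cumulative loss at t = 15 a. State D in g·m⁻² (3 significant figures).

D(15) = 3.24e+03 g·m⁻²

carbon steel: f(T) = -0.054·(T−10) [T>10 °C] = -0.0540
  Pd branch = 1.77·Pd^0.52·e^(0.02·RH+f) = 62.64 μm/a
  Sd branch = 0.102·Sd^0.62·e^(0.033·RH+0.04·T) = 37.45 μm/a
  r_corr = 62.64 + 37.45 = 100.1 μm/a
Long-term exponent b (ISO 9224 Table 2, B1) = 0.523
  D(15) = 100.1 × 15^0.523 = 100.1 × 4.122 = 412.6 μm
  Mass loss = 412.6 μm × 7.85 g/cm³ = 3239 g·m⁻²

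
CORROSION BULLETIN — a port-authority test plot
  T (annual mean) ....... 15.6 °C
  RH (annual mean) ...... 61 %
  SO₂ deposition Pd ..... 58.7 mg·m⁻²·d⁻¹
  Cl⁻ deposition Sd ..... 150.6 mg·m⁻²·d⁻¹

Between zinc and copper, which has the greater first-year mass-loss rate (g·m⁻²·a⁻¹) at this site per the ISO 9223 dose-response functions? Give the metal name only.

zinc: temperature factor f = -0.071·(5.6) = -0.3976
  Pd branch = 0.0129·Pd^0.44·e^(0.046·RH+f) = 0.8605 μm/a
  Cl⁻ term: 0.0175·150.6^0.57·exp(0.008·61+0.085·15.6) = 1.872
  r_corr = 0.8605 + 1.872 = 2.732 μm/a
  mass loss = 2.732 μm/a × 7.14 g/cm³ = 19.51 g·m⁻²·a⁻¹
copper: f(T) = -0.080·(T−10) [T>10 °C] = -0.4480
  SO₂ term: 0.0053·58.7^0.26·exp(0.059·61-0.4480) = 0.3569
  Sd branch = 0.01025·Sd^0.27·e^(0.036·RH+0.049·T) = 0.7663 μm/a
  sum: 0.3569 + 0.7663 → r_corr = 1.123 μm/a
  mass loss = 1.123 μm/a × 8.96 g/cm³ = 10.06 g·m⁻²·a⁻¹
Ordering by g·m⁻²·a⁻¹: zinc (19.5) > copper (10.1)

zinc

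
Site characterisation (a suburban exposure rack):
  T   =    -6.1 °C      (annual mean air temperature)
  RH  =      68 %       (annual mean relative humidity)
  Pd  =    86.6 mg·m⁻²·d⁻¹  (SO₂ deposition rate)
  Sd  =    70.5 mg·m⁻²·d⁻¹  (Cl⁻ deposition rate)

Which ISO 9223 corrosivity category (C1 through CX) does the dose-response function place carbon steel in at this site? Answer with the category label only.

C2

carbon steel: f(T) = +0.150·(T−10) [T≤10 °C] = -2.4150
  SO₂ term: 1.77·86.6^0.52·exp(0.02·68-2.4150) = 6.27
  Sd branch = 0.102·Sd^0.62·e^(0.033·RH+0.04·T) = 10.55 μm/a
  r_corr = 6.27 + 10.55 = 16.82 μm/a
ISO 9223 Table 2 (carbon steel): 1.3 < 16.8 ≤ 25 μm/a ⇒ C2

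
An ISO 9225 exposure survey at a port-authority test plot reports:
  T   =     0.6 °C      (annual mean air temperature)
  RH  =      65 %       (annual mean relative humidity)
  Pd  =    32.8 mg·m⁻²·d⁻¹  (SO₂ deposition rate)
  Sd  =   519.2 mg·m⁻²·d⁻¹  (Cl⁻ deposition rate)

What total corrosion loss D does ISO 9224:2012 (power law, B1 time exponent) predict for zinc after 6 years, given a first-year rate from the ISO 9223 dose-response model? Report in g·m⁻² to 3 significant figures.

zinc: f(T) = +0.038·(T−10) [T≤10 °C] = -0.3572
  sulphur-dioxide contribution → 0.8337 μm/a
  chloride contribution → 1.093 μm/a
  total first-year rate 1.927 μm/a
ISO 9224: D(t) = r_corr · t^b with b = 0.813 (zinc, B1)
  D(6) = 1.927 × 6^0.813 = 1.927 × 4.292 = 8.27 μm
  Mass loss = 8.27 μm × 7.14 g/cm³ = 59.05 g·m⁻²

D(6) = 59.0 g·m⁻²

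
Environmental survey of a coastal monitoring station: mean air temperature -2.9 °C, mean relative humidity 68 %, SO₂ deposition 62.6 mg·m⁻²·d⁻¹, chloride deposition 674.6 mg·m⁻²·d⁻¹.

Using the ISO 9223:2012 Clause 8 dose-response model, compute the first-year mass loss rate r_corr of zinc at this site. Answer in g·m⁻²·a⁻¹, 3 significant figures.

zinc: T≤10 °C ⇒ hinge +0.038·(-2.9−10) = -0.4902
  Pd branch = 0.0129·Pd^0.44·e^(0.046·RH+f) = 1.113 μm/a
  Sd branch = 0.0175·Sd^0.57·e^(0.008·RH+0.085·T) = 0.9656 μm/a
  r_corr = 1.113 + 0.9656 = 2.079 μm/a
Convert to mass loss: 2.079 μm/a × 7.14 g/cm³ = 14.84 g·m⁻²·a⁻¹

r_corr = 14.8 g·m⁻²·a⁻¹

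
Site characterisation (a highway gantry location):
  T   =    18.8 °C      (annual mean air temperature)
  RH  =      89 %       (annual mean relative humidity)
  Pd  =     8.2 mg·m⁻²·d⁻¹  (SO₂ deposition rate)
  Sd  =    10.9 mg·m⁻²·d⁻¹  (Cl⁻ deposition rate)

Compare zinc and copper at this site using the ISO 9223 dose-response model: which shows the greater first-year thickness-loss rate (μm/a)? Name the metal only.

copper

zinc: f(T) = -0.071·(T−10) [T>10 °C] = -0.6248
  Pd branch = 0.0129·Pd^0.44·e^(0.046·RH+f) = 1.045 μm/a
  Cl⁻ term: 0.0175·10.9^0.57·exp(0.008·89+0.085·18.8) = 0.688
  r_corr = 1.045 + 0.688 = 1.734 μm/a
copper: T>10 °C ⇒ hinge -0.080·(18.8−10) = -0.7040
  Pd branch = 0.0053·Pd^0.26·e^(0.059·RH+f) = 0.8642 μm/a
  Cl⁻ term: 0.01025·10.9^0.27·exp(0.036·89+0.049·18.8) = 1.209
  sum: 0.8642 + 1.209 → r_corr = 2.073 μm/a
Ordering by μm/a: copper (2.07) > zinc (1.73)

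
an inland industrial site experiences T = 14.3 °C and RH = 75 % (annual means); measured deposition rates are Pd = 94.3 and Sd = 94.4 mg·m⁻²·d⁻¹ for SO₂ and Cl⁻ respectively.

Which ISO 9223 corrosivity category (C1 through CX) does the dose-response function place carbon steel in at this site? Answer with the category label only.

carbon steel: f(T) = -0.054·(T−10) [T>10 °C] = -0.2322
  Pd branch = 1.77·Pd^0.52·e^(0.02·RH+f) = 66.88 μm/a
  Sd branch = 0.102·Sd^0.62·e^(0.033·RH+0.04·T) = 36.01 μm/a
  r_corr = 66.88 + 36.01 = 102.9 μm/a
103 μm/a falls in (80, 200] for carbon steel → category C5

C5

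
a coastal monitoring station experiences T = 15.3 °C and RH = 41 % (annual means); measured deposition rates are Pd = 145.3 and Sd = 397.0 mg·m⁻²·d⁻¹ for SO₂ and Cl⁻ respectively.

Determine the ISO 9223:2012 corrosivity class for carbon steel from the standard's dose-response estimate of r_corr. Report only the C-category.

C4

carbon steel: temperature factor f = -0.054·(5.3) = -0.2862
  SO₂ term: 1.77·145.3^0.52·exp(0.02·41-0.2862) = 40.2
  Cl⁻ term: 0.102·397.0^0.62·exp(0.033·41+0.04·15.3) = 29.73
  r_corr = 40.2 + 29.73 = 69.93 μm/a
69.9 μm/a falls in (50, 80] for carbon steel → category C4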